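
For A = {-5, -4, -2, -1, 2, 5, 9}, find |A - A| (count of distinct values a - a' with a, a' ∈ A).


A - A = {a - a' : a, a' ∈ A}; |A| = 7.
Bounds: 2|A|-1 ≤ |A - A| ≤ |A|² - |A| + 1, i.e. 13 ≤ |A - A| ≤ 43.
Note: 0 ∈ A - A always (from a - a). The set is symmetric: if d ∈ A - A then -d ∈ A - A.
Enumerate nonzero differences d = a - a' with a > a' (then include -d):
Positive differences: {1, 2, 3, 4, 6, 7, 9, 10, 11, 13, 14}
Full difference set: {0} ∪ (positive diffs) ∪ (negative diffs).
|A - A| = 1 + 2·11 = 23 (matches direct enumeration: 23).

|A - A| = 23


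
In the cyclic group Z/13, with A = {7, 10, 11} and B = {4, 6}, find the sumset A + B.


Work in Z/13Z: reduce every sum a + b modulo 13.
Enumerate all 6 pairs:
a = 7: 7+4=11, 7+6=0
a = 10: 10+4=1, 10+6=3
a = 11: 11+4=2, 11+6=4
Distinct residues collected: {0, 1, 2, 3, 4, 11}
|A + B| = 6 (out of 13 total residues).

A + B = {0, 1, 2, 3, 4, 11}


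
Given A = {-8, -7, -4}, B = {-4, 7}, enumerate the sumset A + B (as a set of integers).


A + B = {a + b : a ∈ A, b ∈ B}.
Enumerate all |A|·|B| = 3·2 = 6 pairs (a, b) and collect distinct sums.
a = -8: -8+-4=-12, -8+7=-1
a = -7: -7+-4=-11, -7+7=0
a = -4: -4+-4=-8, -4+7=3
Collecting distinct sums: A + B = {-12, -11, -8, -1, 0, 3}
|A + B| = 6

A + B = {-12, -11, -8, -1, 0, 3}


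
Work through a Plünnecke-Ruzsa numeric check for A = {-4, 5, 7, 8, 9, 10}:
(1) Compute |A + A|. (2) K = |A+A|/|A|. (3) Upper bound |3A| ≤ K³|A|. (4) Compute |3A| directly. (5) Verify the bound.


|A| = 6.
Step 1: Compute A + A by enumerating all 36 pairs.
A + A = {-8, 1, 3, 4, 5, 6, 10, 12, 13, 14, 15, 16, 17, 18, 19, 20}, so |A + A| = 16.
Step 2: Doubling constant K = |A + A|/|A| = 16/6 = 16/6 ≈ 2.6667.
Step 3: Plünnecke-Ruzsa gives |3A| ≤ K³·|A| = (2.6667)³ · 6 ≈ 113.7778.
Step 4: Compute 3A = A + A + A directly by enumerating all triples (a,b,c) ∈ A³; |3A| = 30.
Step 5: Check 30 ≤ 113.7778? Yes ✓.

K = 16/6, Plünnecke-Ruzsa bound K³|A| ≈ 113.7778, |3A| = 30, inequality holds.


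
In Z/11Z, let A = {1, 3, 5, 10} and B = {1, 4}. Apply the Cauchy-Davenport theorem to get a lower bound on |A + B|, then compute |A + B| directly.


Cauchy-Davenport: |A + B| ≥ min(p, |A| + |B| - 1) for A, B nonempty in Z/pZ.
|A| = 4, |B| = 2, p = 11.
CD lower bound = min(11, 4 + 2 - 1) = min(11, 5) = 5.
Compute A + B mod 11 directly:
a = 1: 1+1=2, 1+4=5
a = 3: 3+1=4, 3+4=7
a = 5: 5+1=6, 5+4=9
a = 10: 10+1=0, 10+4=3
A + B = {0, 2, 3, 4, 5, 6, 7, 9}, so |A + B| = 8.
Verify: 8 ≥ 5? Yes ✓.

CD lower bound = 5, actual |A + B| = 8.


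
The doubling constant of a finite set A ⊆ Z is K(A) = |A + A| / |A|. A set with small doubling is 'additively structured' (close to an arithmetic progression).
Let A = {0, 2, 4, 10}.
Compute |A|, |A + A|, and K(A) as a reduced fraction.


|A| = 4.
Compute A + A by enumerating all 16 pairs.
A + A = {0, 2, 4, 6, 8, 10, 12, 14, 20}, so |A + A| = 9.
K = |A + A| / |A| = 9/4 (already in lowest terms) ≈ 2.2500.
Reference: AP of size 4 gives K = 7/4 ≈ 1.7500; a fully generic set of size 4 gives K ≈ 2.5000.

|A| = 4, |A + A| = 9, K = 9/4.


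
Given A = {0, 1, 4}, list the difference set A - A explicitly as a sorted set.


A - A = {a - a' : a, a' ∈ A}.
Compute a - a' for each ordered pair (a, a'):
a = 0: 0-0=0, 0-1=-1, 0-4=-4
a = 1: 1-0=1, 1-1=0, 1-4=-3
a = 4: 4-0=4, 4-1=3, 4-4=0
Collecting distinct values (and noting 0 appears from a-a):
A - A = {-4, -3, -1, 0, 1, 3, 4}
|A - A| = 7

A - A = {-4, -3, -1, 0, 1, 3, 4}


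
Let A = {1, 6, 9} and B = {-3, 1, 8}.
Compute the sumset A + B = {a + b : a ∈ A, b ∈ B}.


A + B = {a + b : a ∈ A, b ∈ B}.
Enumerate all |A|·|B| = 3·3 = 9 pairs (a, b) and collect distinct sums.
a = 1: 1+-3=-2, 1+1=2, 1+8=9
a = 6: 6+-3=3, 6+1=7, 6+8=14
a = 9: 9+-3=6, 9+1=10, 9+8=17
Collecting distinct sums: A + B = {-2, 2, 3, 6, 7, 9, 10, 14, 17}
|A + B| = 9

A + B = {-2, 2, 3, 6, 7, 9, 10, 14, 17}


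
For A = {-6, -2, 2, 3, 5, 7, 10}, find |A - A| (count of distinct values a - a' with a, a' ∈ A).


A - A = {a - a' : a, a' ∈ A}; |A| = 7.
Bounds: 2|A|-1 ≤ |A - A| ≤ |A|² - |A| + 1, i.e. 13 ≤ |A - A| ≤ 43.
Note: 0 ∈ A - A always (from a - a). The set is symmetric: if d ∈ A - A then -d ∈ A - A.
Enumerate nonzero differences d = a - a' with a > a' (then include -d):
Positive differences: {1, 2, 3, 4, 5, 7, 8, 9, 11, 12, 13, 16}
Full difference set: {0} ∪ (positive diffs) ∪ (negative diffs).
|A - A| = 1 + 2·12 = 25 (matches direct enumeration: 25).

|A - A| = 25


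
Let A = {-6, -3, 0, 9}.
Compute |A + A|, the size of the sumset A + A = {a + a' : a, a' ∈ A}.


A + A = {a + a' : a, a' ∈ A}; |A| = 4.
General bounds: 2|A| - 1 ≤ |A + A| ≤ |A|(|A|+1)/2, i.e. 7 ≤ |A + A| ≤ 10.
Lower bound 2|A|-1 is attained iff A is an arithmetic progression.
Enumerate sums a + a' for a ≤ a' (symmetric, so this suffices):
a = -6: -6+-6=-12, -6+-3=-9, -6+0=-6, -6+9=3
a = -3: -3+-3=-6, -3+0=-3, -3+9=6
a = 0: 0+0=0, 0+9=9
a = 9: 9+9=18
Distinct sums: {-12, -9, -6, -3, 0, 3, 6, 9, 18}
|A + A| = 9

|A + A| = 9


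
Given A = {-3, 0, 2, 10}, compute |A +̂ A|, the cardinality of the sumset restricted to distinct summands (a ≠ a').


Restricted sumset: A +̂ A = {a + a' : a ∈ A, a' ∈ A, a ≠ a'}.
Equivalently, take A + A and drop any sum 2a that is achievable ONLY as a + a for a ∈ A (i.e. sums representable only with equal summands).
Enumerate pairs (a, a') with a < a' (symmetric, so each unordered pair gives one sum; this covers all a ≠ a'):
  -3 + 0 = -3
  -3 + 2 = -1
  -3 + 10 = 7
  0 + 2 = 2
  0 + 10 = 10
  2 + 10 = 12
Collected distinct sums: {-3, -1, 2, 7, 10, 12}
|A +̂ A| = 6
(Reference bound: |A +̂ A| ≥ 2|A| - 3 for |A| ≥ 2, with |A| = 4 giving ≥ 5.)

|A +̂ A| = 6


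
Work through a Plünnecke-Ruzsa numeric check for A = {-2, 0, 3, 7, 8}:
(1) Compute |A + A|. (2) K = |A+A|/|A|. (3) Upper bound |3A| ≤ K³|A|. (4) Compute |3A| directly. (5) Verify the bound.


|A| = 5.
Step 1: Compute A + A by enumerating all 25 pairs.
A + A = {-4, -2, 0, 1, 3, 5, 6, 7, 8, 10, 11, 14, 15, 16}, so |A + A| = 14.
Step 2: Doubling constant K = |A + A|/|A| = 14/5 = 14/5 ≈ 2.8000.
Step 3: Plünnecke-Ruzsa gives |3A| ≤ K³·|A| = (2.8000)³ · 5 ≈ 109.7600.
Step 4: Compute 3A = A + A + A directly by enumerating all triples (a,b,c) ∈ A³; |3A| = 27.
Step 5: Check 27 ≤ 109.7600? Yes ✓.

K = 14/5, Plünnecke-Ruzsa bound K³|A| ≈ 109.7600, |3A| = 27, inequality holds.


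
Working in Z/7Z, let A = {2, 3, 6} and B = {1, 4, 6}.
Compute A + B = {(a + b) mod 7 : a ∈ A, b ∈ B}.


Work in Z/7Z: reduce every sum a + b modulo 7.
Enumerate all 9 pairs:
a = 2: 2+1=3, 2+4=6, 2+6=1
a = 3: 3+1=4, 3+4=0, 3+6=2
a = 6: 6+1=0, 6+4=3, 6+6=5
Distinct residues collected: {0, 1, 2, 3, 4, 5, 6}
|A + B| = 7 (out of 7 total residues).

A + B = {0, 1, 2, 3, 4, 5, 6}


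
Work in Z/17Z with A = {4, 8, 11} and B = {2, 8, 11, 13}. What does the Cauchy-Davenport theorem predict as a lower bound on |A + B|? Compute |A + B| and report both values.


Cauchy-Davenport: |A + B| ≥ min(p, |A| + |B| - 1) for A, B nonempty in Z/pZ.
|A| = 3, |B| = 4, p = 17.
CD lower bound = min(17, 3 + 4 - 1) = min(17, 6) = 6.
Compute A + B mod 17 directly:
a = 4: 4+2=6, 4+8=12, 4+11=15, 4+13=0
a = 8: 8+2=10, 8+8=16, 8+11=2, 8+13=4
a = 11: 11+2=13, 11+8=2, 11+11=5, 11+13=7
A + B = {0, 2, 4, 5, 6, 7, 10, 12, 13, 15, 16}, so |A + B| = 11.
Verify: 11 ≥ 6? Yes ✓.

CD lower bound = 6, actual |A + B| = 11.


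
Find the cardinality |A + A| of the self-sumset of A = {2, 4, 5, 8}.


A + A = {a + a' : a, a' ∈ A}; |A| = 4.
General bounds: 2|A| - 1 ≤ |A + A| ≤ |A|(|A|+1)/2, i.e. 7 ≤ |A + A| ≤ 10.
Lower bound 2|A|-1 is attained iff A is an arithmetic progression.
Enumerate sums a + a' for a ≤ a' (symmetric, so this suffices):
a = 2: 2+2=4, 2+4=6, 2+5=7, 2+8=10
a = 4: 4+4=8, 4+5=9, 4+8=12
a = 5: 5+5=10, 5+8=13
a = 8: 8+8=16
Distinct sums: {4, 6, 7, 8, 9, 10, 12, 13, 16}
|A + A| = 9

|A + A| = 9


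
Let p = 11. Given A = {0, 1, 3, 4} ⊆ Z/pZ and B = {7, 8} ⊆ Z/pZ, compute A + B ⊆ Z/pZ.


Work in Z/11Z: reduce every sum a + b modulo 11.
Enumerate all 8 pairs:
a = 0: 0+7=7, 0+8=8
a = 1: 1+7=8, 1+8=9
a = 3: 3+7=10, 3+8=0
a = 4: 4+7=0, 4+8=1
Distinct residues collected: {0, 1, 7, 8, 9, 10}
|A + B| = 6 (out of 11 total residues).

A + B = {0, 1, 7, 8, 9, 10}


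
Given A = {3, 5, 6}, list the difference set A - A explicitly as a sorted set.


A - A = {a - a' : a, a' ∈ A}.
Compute a - a' for each ordered pair (a, a'):
a = 3: 3-3=0, 3-5=-2, 3-6=-3
a = 5: 5-3=2, 5-5=0, 5-6=-1
a = 6: 6-3=3, 6-5=1, 6-6=0
Collecting distinct values (and noting 0 appears from a-a):
A - A = {-3, -2, -1, 0, 1, 2, 3}
|A - A| = 7

A - A = {-3, -2, -1, 0, 1, 2, 3}


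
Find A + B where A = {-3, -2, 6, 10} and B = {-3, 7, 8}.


A + B = {a + b : a ∈ A, b ∈ B}.
Enumerate all |A|·|B| = 4·3 = 12 pairs (a, b) and collect distinct sums.
a = -3: -3+-3=-6, -3+7=4, -3+8=5
a = -2: -2+-3=-5, -2+7=5, -2+8=6
a = 6: 6+-3=3, 6+7=13, 6+8=14
a = 10: 10+-3=7, 10+7=17, 10+8=18
Collecting distinct sums: A + B = {-6, -5, 3, 4, 5, 6, 7, 13, 14, 17, 18}
|A + B| = 11

A + B = {-6, -5, 3, 4, 5, 6, 7, 13, 14, 17, 18}


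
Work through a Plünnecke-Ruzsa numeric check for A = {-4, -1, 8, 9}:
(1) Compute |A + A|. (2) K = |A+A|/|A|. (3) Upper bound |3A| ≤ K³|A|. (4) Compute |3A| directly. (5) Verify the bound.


|A| = 4.
Step 1: Compute A + A by enumerating all 16 pairs.
A + A = {-8, -5, -2, 4, 5, 7, 8, 16, 17, 18}, so |A + A| = 10.
Step 2: Doubling constant K = |A + A|/|A| = 10/4 = 10/4 ≈ 2.5000.
Step 3: Plünnecke-Ruzsa gives |3A| ≤ K³·|A| = (2.5000)³ · 4 ≈ 62.5000.
Step 4: Compute 3A = A + A + A directly by enumerating all triples (a,b,c) ∈ A³; |3A| = 20.
Step 5: Check 20 ≤ 62.5000? Yes ✓.

K = 10/4, Plünnecke-Ruzsa bound K³|A| ≈ 62.5000, |3A| = 20, inequality holds.


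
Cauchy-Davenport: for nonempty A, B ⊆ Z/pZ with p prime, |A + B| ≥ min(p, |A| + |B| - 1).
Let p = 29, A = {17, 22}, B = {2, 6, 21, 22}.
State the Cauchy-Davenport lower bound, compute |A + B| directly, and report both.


Cauchy-Davenport: |A + B| ≥ min(p, |A| + |B| - 1) for A, B nonempty in Z/pZ.
|A| = 2, |B| = 4, p = 29.
CD lower bound = min(29, 2 + 4 - 1) = min(29, 5) = 5.
Compute A + B mod 29 directly:
a = 17: 17+2=19, 17+6=23, 17+21=9, 17+22=10
a = 22: 22+2=24, 22+6=28, 22+21=14, 22+22=15
A + B = {9, 10, 14, 15, 19, 23, 24, 28}, so |A + B| = 8.
Verify: 8 ≥ 5? Yes ✓.

CD lower bound = 5, actual |A + B| = 8.


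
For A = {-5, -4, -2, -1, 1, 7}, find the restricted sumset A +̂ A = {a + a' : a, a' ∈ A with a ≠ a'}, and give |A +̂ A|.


Restricted sumset: A +̂ A = {a + a' : a ∈ A, a' ∈ A, a ≠ a'}.
Equivalently, take A + A and drop any sum 2a that is achievable ONLY as a + a for a ∈ A (i.e. sums representable only with equal summands).
Enumerate pairs (a, a') with a < a' (symmetric, so each unordered pair gives one sum; this covers all a ≠ a'):
  -5 + -4 = -9
  -5 + -2 = -7
  -5 + -1 = -6
  -5 + 1 = -4
  -5 + 7 = 2
  -4 + -2 = -6
  -4 + -1 = -5
  -4 + 1 = -3
  -4 + 7 = 3
  -2 + -1 = -3
  -2 + 1 = -1
  -2 + 7 = 5
  -1 + 1 = 0
  -1 + 7 = 6
  1 + 7 = 8
Collected distinct sums: {-9, -7, -6, -5, -4, -3, -1, 0, 2, 3, 5, 6, 8}
|A +̂ A| = 13
(Reference bound: |A +̂ A| ≥ 2|A| - 3 for |A| ≥ 2, with |A| = 6 giving ≥ 9.)

|A +̂ A| = 13


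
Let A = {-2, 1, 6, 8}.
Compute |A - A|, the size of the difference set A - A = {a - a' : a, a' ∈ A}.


A - A = {a - a' : a, a' ∈ A}; |A| = 4.
Bounds: 2|A|-1 ≤ |A - A| ≤ |A|² - |A| + 1, i.e. 7 ≤ |A - A| ≤ 13.
Note: 0 ∈ A - A always (from a - a). The set is symmetric: if d ∈ A - A then -d ∈ A - A.
Enumerate nonzero differences d = a - a' with a > a' (then include -d):
Positive differences: {2, 3, 5, 7, 8, 10}
Full difference set: {0} ∪ (positive diffs) ∪ (negative diffs).
|A - A| = 1 + 2·6 = 13 (matches direct enumeration: 13).

|A - A| = 13


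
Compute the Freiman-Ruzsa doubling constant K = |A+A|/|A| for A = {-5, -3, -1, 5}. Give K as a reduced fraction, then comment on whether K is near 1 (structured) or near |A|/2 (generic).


|A| = 4.
Compute A + A by enumerating all 16 pairs.
A + A = {-10, -8, -6, -4, -2, 0, 2, 4, 10}, so |A + A| = 9.
K = |A + A| / |A| = 9/4 (already in lowest terms) ≈ 2.2500.
Reference: AP of size 4 gives K = 7/4 ≈ 1.7500; a fully generic set of size 4 gives K ≈ 2.5000.

|A| = 4, |A + A| = 9, K = 9/4.


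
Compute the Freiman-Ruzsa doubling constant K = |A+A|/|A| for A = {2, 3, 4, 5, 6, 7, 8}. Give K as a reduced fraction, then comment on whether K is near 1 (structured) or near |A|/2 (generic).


|A| = 7.
Compute A + A by enumerating all 49 pairs.
A + A = {4, 5, 6, 7, 8, 9, 10, 11, 12, 13, 14, 15, 16}, so |A + A| = 13.
K = |A + A| / |A| = 13/7 (already in lowest terms) ≈ 1.8571.
Reference: AP of size 7 gives K = 13/7 ≈ 1.8571; a fully generic set of size 7 gives K ≈ 4.0000.

|A| = 7, |A + A| = 13, K = 13/7.


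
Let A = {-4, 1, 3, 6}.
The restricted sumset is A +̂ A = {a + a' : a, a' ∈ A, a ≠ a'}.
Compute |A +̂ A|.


Restricted sumset: A +̂ A = {a + a' : a ∈ A, a' ∈ A, a ≠ a'}.
Equivalently, take A + A and drop any sum 2a that is achievable ONLY as a + a for a ∈ A (i.e. sums representable only with equal summands).
Enumerate pairs (a, a') with a < a' (symmetric, so each unordered pair gives one sum; this covers all a ≠ a'):
  -4 + 1 = -3
  -4 + 3 = -1
  -4 + 6 = 2
  1 + 3 = 4
  1 + 6 = 7
  3 + 6 = 9
Collected distinct sums: {-3, -1, 2, 4, 7, 9}
|A +̂ A| = 6
(Reference bound: |A +̂ A| ≥ 2|A| - 3 for |A| ≥ 2, with |A| = 4 giving ≥ 5.)

|A +̂ A| = 6


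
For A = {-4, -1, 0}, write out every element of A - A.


A - A = {a - a' : a, a' ∈ A}.
Compute a - a' for each ordered pair (a, a'):
a = -4: -4--4=0, -4--1=-3, -4-0=-4
a = -1: -1--4=3, -1--1=0, -1-0=-1
a = 0: 0--4=4, 0--1=1, 0-0=0
Collecting distinct values (and noting 0 appears from a-a):
A - A = {-4, -3, -1, 0, 1, 3, 4}
|A - A| = 7

A - A = {-4, -3, -1, 0, 1, 3, 4}


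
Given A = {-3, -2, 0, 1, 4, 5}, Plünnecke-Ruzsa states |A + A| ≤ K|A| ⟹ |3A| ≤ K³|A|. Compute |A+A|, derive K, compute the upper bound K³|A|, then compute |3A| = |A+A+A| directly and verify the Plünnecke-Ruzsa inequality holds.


|A| = 6.
Step 1: Compute A + A by enumerating all 36 pairs.
A + A = {-6, -5, -4, -3, -2, -1, 0, 1, 2, 3, 4, 5, 6, 8, 9, 10}, so |A + A| = 16.
Step 2: Doubling constant K = |A + A|/|A| = 16/6 = 16/6 ≈ 2.6667.
Step 3: Plünnecke-Ruzsa gives |3A| ≤ K³·|A| = (2.6667)³ · 6 ≈ 113.7778.
Step 4: Compute 3A = A + A + A directly by enumerating all triples (a,b,c) ∈ A³; |3A| = 25.
Step 5: Check 25 ≤ 113.7778? Yes ✓.

K = 16/6, Plünnecke-Ruzsa bound K³|A| ≈ 113.7778, |3A| = 25, inequality holds.


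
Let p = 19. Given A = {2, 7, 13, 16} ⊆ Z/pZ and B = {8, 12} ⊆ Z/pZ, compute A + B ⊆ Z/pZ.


Work in Z/19Z: reduce every sum a + b modulo 19.
Enumerate all 8 pairs:
a = 2: 2+8=10, 2+12=14
a = 7: 7+8=15, 7+12=0
a = 13: 13+8=2, 13+12=6
a = 16: 16+8=5, 16+12=9
Distinct residues collected: {0, 2, 5, 6, 9, 10, 14, 15}
|A + B| = 8 (out of 19 total residues).

A + B = {0, 2, 5, 6, 9, 10, 14, 15}


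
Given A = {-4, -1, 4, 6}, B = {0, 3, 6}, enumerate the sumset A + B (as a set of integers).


A + B = {a + b : a ∈ A, b ∈ B}.
Enumerate all |A|·|B| = 4·3 = 12 pairs (a, b) and collect distinct sums.
a = -4: -4+0=-4, -4+3=-1, -4+6=2
a = -1: -1+0=-1, -1+3=2, -1+6=5
a = 4: 4+0=4, 4+3=7, 4+6=10
a = 6: 6+0=6, 6+3=9, 6+6=12
Collecting distinct sums: A + B = {-4, -1, 2, 4, 5, 6, 7, 9, 10, 12}
|A + B| = 10

A + B = {-4, -1, 2, 4, 5, 6, 7, 9, 10, 12}


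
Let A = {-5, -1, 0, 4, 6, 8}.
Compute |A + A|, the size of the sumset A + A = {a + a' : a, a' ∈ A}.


A + A = {a + a' : a, a' ∈ A}; |A| = 6.
General bounds: 2|A| - 1 ≤ |A + A| ≤ |A|(|A|+1)/2, i.e. 11 ≤ |A + A| ≤ 21.
Lower bound 2|A|-1 is attained iff A is an arithmetic progression.
Enumerate sums a + a' for a ≤ a' (symmetric, so this suffices):
a = -5: -5+-5=-10, -5+-1=-6, -5+0=-5, -5+4=-1, -5+6=1, -5+8=3
a = -1: -1+-1=-2, -1+0=-1, -1+4=3, -1+6=5, -1+8=7
a = 0: 0+0=0, 0+4=4, 0+6=6, 0+8=8
a = 4: 4+4=8, 4+6=10, 4+8=12
a = 6: 6+6=12, 6+8=14
a = 8: 8+8=16
Distinct sums: {-10, -6, -5, -2, -1, 0, 1, 3, 4, 5, 6, 7, 8, 10, 12, 14, 16}
|A + A| = 17

|A + A| = 17


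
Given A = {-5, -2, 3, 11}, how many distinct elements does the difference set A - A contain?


A - A = {a - a' : a, a' ∈ A}; |A| = 4.
Bounds: 2|A|-1 ≤ |A - A| ≤ |A|² - |A| + 1, i.e. 7 ≤ |A - A| ≤ 13.
Note: 0 ∈ A - A always (from a - a). The set is symmetric: if d ∈ A - A then -d ∈ A - A.
Enumerate nonzero differences d = a - a' with a > a' (then include -d):
Positive differences: {3, 5, 8, 13, 16}
Full difference set: {0} ∪ (positive diffs) ∪ (negative diffs).
|A - A| = 1 + 2·5 = 11 (matches direct enumeration: 11).

|A - A| = 11


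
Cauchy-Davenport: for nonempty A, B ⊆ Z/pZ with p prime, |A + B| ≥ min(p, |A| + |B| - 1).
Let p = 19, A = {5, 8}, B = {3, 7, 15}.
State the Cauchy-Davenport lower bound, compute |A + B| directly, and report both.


Cauchy-Davenport: |A + B| ≥ min(p, |A| + |B| - 1) for A, B nonempty in Z/pZ.
|A| = 2, |B| = 3, p = 19.
CD lower bound = min(19, 2 + 3 - 1) = min(19, 4) = 4.
Compute A + B mod 19 directly:
a = 5: 5+3=8, 5+7=12, 5+15=1
a = 8: 8+3=11, 8+7=15, 8+15=4
A + B = {1, 4, 8, 11, 12, 15}, so |A + B| = 6.
Verify: 6 ≥ 4? Yes ✓.

CD lower bound = 4, actual |A + B| = 6.


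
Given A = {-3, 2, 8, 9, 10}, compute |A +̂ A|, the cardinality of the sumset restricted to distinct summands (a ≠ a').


Restricted sumset: A +̂ A = {a + a' : a ∈ A, a' ∈ A, a ≠ a'}.
Equivalently, take A + A and drop any sum 2a that is achievable ONLY as a + a for a ∈ A (i.e. sums representable only with equal summands).
Enumerate pairs (a, a') with a < a' (symmetric, so each unordered pair gives one sum; this covers all a ≠ a'):
  -3 + 2 = -1
  -3 + 8 = 5
  -3 + 9 = 6
  -3 + 10 = 7
  2 + 8 = 10
  2 + 9 = 11
  2 + 10 = 12
  8 + 9 = 17
  8 + 10 = 18
  9 + 10 = 19
Collected distinct sums: {-1, 5, 6, 7, 10, 11, 12, 17, 18, 19}
|A +̂ A| = 10
(Reference bound: |A +̂ A| ≥ 2|A| - 3 for |A| ≥ 2, with |A| = 5 giving ≥ 7.)

|A +̂ A| = 10


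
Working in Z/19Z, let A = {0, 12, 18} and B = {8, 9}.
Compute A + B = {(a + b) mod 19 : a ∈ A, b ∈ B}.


Work in Z/19Z: reduce every sum a + b modulo 19.
Enumerate all 6 pairs:
a = 0: 0+8=8, 0+9=9
a = 12: 12+8=1, 12+9=2
a = 18: 18+8=7, 18+9=8
Distinct residues collected: {1, 2, 7, 8, 9}
|A + B| = 5 (out of 19 total residues).

A + B = {1, 2, 7, 8, 9}


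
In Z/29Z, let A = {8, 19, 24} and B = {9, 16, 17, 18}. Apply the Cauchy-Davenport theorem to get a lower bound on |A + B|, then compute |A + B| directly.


Cauchy-Davenport: |A + B| ≥ min(p, |A| + |B| - 1) for A, B nonempty in Z/pZ.
|A| = 3, |B| = 4, p = 29.
CD lower bound = min(29, 3 + 4 - 1) = min(29, 6) = 6.
Compute A + B mod 29 directly:
a = 8: 8+9=17, 8+16=24, 8+17=25, 8+18=26
a = 19: 19+9=28, 19+16=6, 19+17=7, 19+18=8
a = 24: 24+9=4, 24+16=11, 24+17=12, 24+18=13
A + B = {4, 6, 7, 8, 11, 12, 13, 17, 24, 25, 26, 28}, so |A + B| = 12.
Verify: 12 ≥ 6? Yes ✓.

CD lower bound = 6, actual |A + B| = 12.


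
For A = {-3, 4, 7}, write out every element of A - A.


A - A = {a - a' : a, a' ∈ A}.
Compute a - a' for each ordered pair (a, a'):
a = -3: -3--3=0, -3-4=-7, -3-7=-10
a = 4: 4--3=7, 4-4=0, 4-7=-3
a = 7: 7--3=10, 7-4=3, 7-7=0
Collecting distinct values (and noting 0 appears from a-a):
A - A = {-10, -7, -3, 0, 3, 7, 10}
|A - A| = 7

A - A = {-10, -7, -3, 0, 3, 7, 10}


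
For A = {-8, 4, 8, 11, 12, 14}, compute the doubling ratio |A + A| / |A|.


|A| = 6.
Compute A + A by enumerating all 36 pairs.
A + A = {-16, -4, 0, 3, 4, 6, 8, 12, 15, 16, 18, 19, 20, 22, 23, 24, 25, 26, 28}, so |A + A| = 19.
K = |A + A| / |A| = 19/6 (already in lowest terms) ≈ 3.1667.
Reference: AP of size 6 gives K = 11/6 ≈ 1.8333; a fully generic set of size 6 gives K ≈ 3.5000.

|A| = 6, |A + A| = 19, K = 19/6.


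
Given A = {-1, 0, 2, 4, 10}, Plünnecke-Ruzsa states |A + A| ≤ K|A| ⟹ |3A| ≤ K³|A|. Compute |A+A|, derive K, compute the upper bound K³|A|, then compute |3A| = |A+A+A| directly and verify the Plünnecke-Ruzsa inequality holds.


|A| = 5.
Step 1: Compute A + A by enumerating all 25 pairs.
A + A = {-2, -1, 0, 1, 2, 3, 4, 6, 8, 9, 10, 12, 14, 20}, so |A + A| = 14.
Step 2: Doubling constant K = |A + A|/|A| = 14/5 = 14/5 ≈ 2.8000.
Step 3: Plünnecke-Ruzsa gives |3A| ≤ K³·|A| = (2.8000)³ · 5 ≈ 109.7600.
Step 4: Compute 3A = A + A + A directly by enumerating all triples (a,b,c) ∈ A³; |3A| = 25.
Step 5: Check 25 ≤ 109.7600? Yes ✓.

K = 14/5, Plünnecke-Ruzsa bound K³|A| ≈ 109.7600, |3A| = 25, inequality holds.


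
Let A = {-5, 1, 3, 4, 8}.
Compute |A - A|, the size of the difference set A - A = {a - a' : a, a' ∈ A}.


A - A = {a - a' : a, a' ∈ A}; |A| = 5.
Bounds: 2|A|-1 ≤ |A - A| ≤ |A|² - |A| + 1, i.e. 9 ≤ |A - A| ≤ 21.
Note: 0 ∈ A - A always (from a - a). The set is symmetric: if d ∈ A - A then -d ∈ A - A.
Enumerate nonzero differences d = a - a' with a > a' (then include -d):
Positive differences: {1, 2, 3, 4, 5, 6, 7, 8, 9, 13}
Full difference set: {0} ∪ (positive diffs) ∪ (negative diffs).
|A - A| = 1 + 2·10 = 21 (matches direct enumeration: 21).

|A - A| = 21


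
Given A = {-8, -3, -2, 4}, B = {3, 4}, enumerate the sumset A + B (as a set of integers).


A + B = {a + b : a ∈ A, b ∈ B}.
Enumerate all |A|·|B| = 4·2 = 8 pairs (a, b) and collect distinct sums.
a = -8: -8+3=-5, -8+4=-4
a = -3: -3+3=0, -3+4=1
a = -2: -2+3=1, -2+4=2
a = 4: 4+3=7, 4+4=8
Collecting distinct sums: A + B = {-5, -4, 0, 1, 2, 7, 8}
|A + B| = 7

A + B = {-5, -4, 0, 1, 2, 7, 8}


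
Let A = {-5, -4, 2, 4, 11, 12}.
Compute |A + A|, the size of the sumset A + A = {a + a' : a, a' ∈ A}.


A + A = {a + a' : a, a' ∈ A}; |A| = 6.
General bounds: 2|A| - 1 ≤ |A + A| ≤ |A|(|A|+1)/2, i.e. 11 ≤ |A + A| ≤ 21.
Lower bound 2|A|-1 is attained iff A is an arithmetic progression.
Enumerate sums a + a' for a ≤ a' (symmetric, so this suffices):
a = -5: -5+-5=-10, -5+-4=-9, -5+2=-3, -5+4=-1, -5+11=6, -5+12=7
a = -4: -4+-4=-8, -4+2=-2, -4+4=0, -4+11=7, -4+12=8
a = 2: 2+2=4, 2+4=6, 2+11=13, 2+12=14
a = 4: 4+4=8, 4+11=15, 4+12=16
a = 11: 11+11=22, 11+12=23
a = 12: 12+12=24
Distinct sums: {-10, -9, -8, -3, -2, -1, 0, 4, 6, 7, 8, 13, 14, 15, 16, 22, 23, 24}
|A + A| = 18

|A + A| = 18


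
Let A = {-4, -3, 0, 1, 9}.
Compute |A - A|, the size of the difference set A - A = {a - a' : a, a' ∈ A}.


A - A = {a - a' : a, a' ∈ A}; |A| = 5.
Bounds: 2|A|-1 ≤ |A - A| ≤ |A|² - |A| + 1, i.e. 9 ≤ |A - A| ≤ 21.
Note: 0 ∈ A - A always (from a - a). The set is symmetric: if d ∈ A - A then -d ∈ A - A.
Enumerate nonzero differences d = a - a' with a > a' (then include -d):
Positive differences: {1, 3, 4, 5, 8, 9, 12, 13}
Full difference set: {0} ∪ (positive diffs) ∪ (negative diffs).
|A - A| = 1 + 2·8 = 17 (matches direct enumeration: 17).

|A - A| = 17


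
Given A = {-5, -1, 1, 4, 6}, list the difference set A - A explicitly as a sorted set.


A - A = {a - a' : a, a' ∈ A}.
Compute a - a' for each ordered pair (a, a'):
a = -5: -5--5=0, -5--1=-4, -5-1=-6, -5-4=-9, -5-6=-11
a = -1: -1--5=4, -1--1=0, -1-1=-2, -1-4=-5, -1-6=-7
a = 1: 1--5=6, 1--1=2, 1-1=0, 1-4=-3, 1-6=-5
a = 4: 4--5=9, 4--1=5, 4-1=3, 4-4=0, 4-6=-2
a = 6: 6--5=11, 6--1=7, 6-1=5, 6-4=2, 6-6=0
Collecting distinct values (and noting 0 appears from a-a):
A - A = {-11, -9, -7, -6, -5, -4, -3, -2, 0, 2, 3, 4, 5, 6, 7, 9, 11}
|A - A| = 17

A - A = {-11, -9, -7, -6, -5, -4, -3, -2, 0, 2, 3, 4, 5, 6, 7, 9, 11}


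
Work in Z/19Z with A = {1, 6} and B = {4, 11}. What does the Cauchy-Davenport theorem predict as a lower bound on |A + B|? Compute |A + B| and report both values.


Cauchy-Davenport: |A + B| ≥ min(p, |A| + |B| - 1) for A, B nonempty in Z/pZ.
|A| = 2, |B| = 2, p = 19.
CD lower bound = min(19, 2 + 2 - 1) = min(19, 3) = 3.
Compute A + B mod 19 directly:
a = 1: 1+4=5, 1+11=12
a = 6: 6+4=10, 6+11=17
A + B = {5, 10, 12, 17}, so |A + B| = 4.
Verify: 4 ≥ 3? Yes ✓.

CD lower bound = 3, actual |A + B| = 4.


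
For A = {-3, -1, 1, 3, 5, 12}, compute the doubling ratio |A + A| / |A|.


|A| = 6.
Compute A + A by enumerating all 36 pairs.
A + A = {-6, -4, -2, 0, 2, 4, 6, 8, 9, 10, 11, 13, 15, 17, 24}, so |A + A| = 15.
K = |A + A| / |A| = 15/6 = 5/2 ≈ 2.5000.
Reference: AP of size 6 gives K = 11/6 ≈ 1.8333; a fully generic set of size 6 gives K ≈ 3.5000.

|A| = 6, |A + A| = 15, K = 15/6 = 5/2.


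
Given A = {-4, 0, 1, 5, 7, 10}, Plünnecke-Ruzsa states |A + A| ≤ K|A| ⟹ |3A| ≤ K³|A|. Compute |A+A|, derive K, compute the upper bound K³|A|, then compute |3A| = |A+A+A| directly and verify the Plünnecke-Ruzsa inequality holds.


|A| = 6.
Step 1: Compute A + A by enumerating all 36 pairs.
A + A = {-8, -4, -3, 0, 1, 2, 3, 5, 6, 7, 8, 10, 11, 12, 14, 15, 17, 20}, so |A + A| = 18.
Step 2: Doubling constant K = |A + A|/|A| = 18/6 = 18/6 ≈ 3.0000.
Step 3: Plünnecke-Ruzsa gives |3A| ≤ K³·|A| = (3.0000)³ · 6 ≈ 162.0000.
Step 4: Compute 3A = A + A + A directly by enumerating all triples (a,b,c) ∈ A³; |3A| = 34.
Step 5: Check 34 ≤ 162.0000? Yes ✓.

K = 18/6, Plünnecke-Ruzsa bound K³|A| ≈ 162.0000, |3A| = 34, inequality holds.


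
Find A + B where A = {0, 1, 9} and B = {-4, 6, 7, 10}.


A + B = {a + b : a ∈ A, b ∈ B}.
Enumerate all |A|·|B| = 3·4 = 12 pairs (a, b) and collect distinct sums.
a = 0: 0+-4=-4, 0+6=6, 0+7=7, 0+10=10
a = 1: 1+-4=-3, 1+6=7, 1+7=8, 1+10=11
a = 9: 9+-4=5, 9+6=15, 9+7=16, 9+10=19
Collecting distinct sums: A + B = {-4, -3, 5, 6, 7, 8, 10, 11, 15, 16, 19}
|A + B| = 11

A + B = {-4, -3, 5, 6, 7, 8, 10, 11, 15, 16, 19}


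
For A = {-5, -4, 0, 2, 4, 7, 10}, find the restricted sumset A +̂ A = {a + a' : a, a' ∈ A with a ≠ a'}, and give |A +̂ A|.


Restricted sumset: A +̂ A = {a + a' : a ∈ A, a' ∈ A, a ≠ a'}.
Equivalently, take A + A and drop any sum 2a that is achievable ONLY as a + a for a ∈ A (i.e. sums representable only with equal summands).
Enumerate pairs (a, a') with a < a' (symmetric, so each unordered pair gives one sum; this covers all a ≠ a'):
  -5 + -4 = -9
  -5 + 0 = -5
  -5 + 2 = -3
  -5 + 4 = -1
  -5 + 7 = 2
  -5 + 10 = 5
  -4 + 0 = -4
  -4 + 2 = -2
  -4 + 4 = 0
  -4 + 7 = 3
  -4 + 10 = 6
  0 + 2 = 2
  0 + 4 = 4
  0 + 7 = 7
  0 + 10 = 10
  2 + 4 = 6
  2 + 7 = 9
  2 + 10 = 12
  4 + 7 = 11
  4 + 10 = 14
  7 + 10 = 17
Collected distinct sums: {-9, -5, -4, -3, -2, -1, 0, 2, 3, 4, 5, 6, 7, 9, 10, 11, 12, 14, 17}
|A +̂ A| = 19
(Reference bound: |A +̂ A| ≥ 2|A| - 3 for |A| ≥ 2, with |A| = 7 giving ≥ 11.)

|A +̂ A| = 19


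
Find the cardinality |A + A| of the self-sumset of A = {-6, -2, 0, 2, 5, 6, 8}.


A + A = {a + a' : a, a' ∈ A}; |A| = 7.
General bounds: 2|A| - 1 ≤ |A + A| ≤ |A|(|A|+1)/2, i.e. 13 ≤ |A + A| ≤ 28.
Lower bound 2|A|-1 is attained iff A is an arithmetic progression.
Enumerate sums a + a' for a ≤ a' (symmetric, so this suffices):
a = -6: -6+-6=-12, -6+-2=-8, -6+0=-6, -6+2=-4, -6+5=-1, -6+6=0, -6+8=2
a = -2: -2+-2=-4, -2+0=-2, -2+2=0, -2+5=3, -2+6=4, -2+8=6
a = 0: 0+0=0, 0+2=2, 0+5=5, 0+6=6, 0+8=8
a = 2: 2+2=4, 2+5=7, 2+6=8, 2+8=10
a = 5: 5+5=10, 5+6=11, 5+8=13
a = 6: 6+6=12, 6+8=14
a = 8: 8+8=16
Distinct sums: {-12, -8, -6, -4, -2, -1, 0, 2, 3, 4, 5, 6, 7, 8, 10, 11, 12, 13, 14, 16}
|A + A| = 20

|A + A| = 20


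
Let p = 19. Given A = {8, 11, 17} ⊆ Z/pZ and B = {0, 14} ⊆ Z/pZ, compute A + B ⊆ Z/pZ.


Work in Z/19Z: reduce every sum a + b modulo 19.
Enumerate all 6 pairs:
a = 8: 8+0=8, 8+14=3
a = 11: 11+0=11, 11+14=6
a = 17: 17+0=17, 17+14=12
Distinct residues collected: {3, 6, 8, 11, 12, 17}
|A + B| = 6 (out of 19 total residues).

A + B = {3, 6, 8, 11, 12, 17}


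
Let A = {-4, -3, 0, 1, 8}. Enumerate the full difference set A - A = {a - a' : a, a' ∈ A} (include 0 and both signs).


A - A = {a - a' : a, a' ∈ A}.
Compute a - a' for each ordered pair (a, a'):
a = -4: -4--4=0, -4--3=-1, -4-0=-4, -4-1=-5, -4-8=-12
a = -3: -3--4=1, -3--3=0, -3-0=-3, -3-1=-4, -3-8=-11
a = 0: 0--4=4, 0--3=3, 0-0=0, 0-1=-1, 0-8=-8
a = 1: 1--4=5, 1--3=4, 1-0=1, 1-1=0, 1-8=-7
a = 8: 8--4=12, 8--3=11, 8-0=8, 8-1=7, 8-8=0
Collecting distinct values (and noting 0 appears from a-a):
A - A = {-12, -11, -8, -7, -5, -4, -3, -1, 0, 1, 3, 4, 5, 7, 8, 11, 12}
|A - A| = 17

A - A = {-12, -11, -8, -7, -5, -4, -3, -1, 0, 1, 3, 4, 5, 7, 8, 11, 12}


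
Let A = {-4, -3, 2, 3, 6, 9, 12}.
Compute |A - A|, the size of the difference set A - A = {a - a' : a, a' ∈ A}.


A - A = {a - a' : a, a' ∈ A}; |A| = 7.
Bounds: 2|A|-1 ≤ |A - A| ≤ |A|² - |A| + 1, i.e. 13 ≤ |A - A| ≤ 43.
Note: 0 ∈ A - A always (from a - a). The set is symmetric: if d ∈ A - A then -d ∈ A - A.
Enumerate nonzero differences d = a - a' with a > a' (then include -d):
Positive differences: {1, 3, 4, 5, 6, 7, 9, 10, 12, 13, 15, 16}
Full difference set: {0} ∪ (positive diffs) ∪ (negative diffs).
|A - A| = 1 + 2·12 = 25 (matches direct enumeration: 25).

|A - A| = 25


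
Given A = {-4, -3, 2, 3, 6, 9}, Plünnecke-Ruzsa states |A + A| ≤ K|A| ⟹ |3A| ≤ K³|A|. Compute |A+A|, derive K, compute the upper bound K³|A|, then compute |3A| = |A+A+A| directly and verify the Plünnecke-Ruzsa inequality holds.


|A| = 6.
Step 1: Compute A + A by enumerating all 36 pairs.
A + A = {-8, -7, -6, -2, -1, 0, 2, 3, 4, 5, 6, 8, 9, 11, 12, 15, 18}, so |A + A| = 17.
Step 2: Doubling constant K = |A + A|/|A| = 17/6 = 17/6 ≈ 2.8333.
Step 3: Plünnecke-Ruzsa gives |3A| ≤ K³·|A| = (2.8333)³ · 6 ≈ 136.4722.
Step 4: Compute 3A = A + A + A directly by enumerating all triples (a,b,c) ∈ A³; |3A| = 32.
Step 5: Check 32 ≤ 136.4722? Yes ✓.

K = 17/6, Plünnecke-Ruzsa bound K³|A| ≈ 136.4722, |3A| = 32, inequality holds.


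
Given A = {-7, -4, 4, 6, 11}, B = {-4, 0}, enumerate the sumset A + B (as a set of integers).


A + B = {a + b : a ∈ A, b ∈ B}.
Enumerate all |A|·|B| = 5·2 = 10 pairs (a, b) and collect distinct sums.
a = -7: -7+-4=-11, -7+0=-7
a = -4: -4+-4=-8, -4+0=-4
a = 4: 4+-4=0, 4+0=4
a = 6: 6+-4=2, 6+0=6
a = 11: 11+-4=7, 11+0=11
Collecting distinct sums: A + B = {-11, -8, -7, -4, 0, 2, 4, 6, 7, 11}
|A + B| = 10

A + B = {-11, -8, -7, -4, 0, 2, 4, 6, 7, 11}


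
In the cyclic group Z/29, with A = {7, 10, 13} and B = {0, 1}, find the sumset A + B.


Work in Z/29Z: reduce every sum a + b modulo 29.
Enumerate all 6 pairs:
a = 7: 7+0=7, 7+1=8
a = 10: 10+0=10, 10+1=11
a = 13: 13+0=13, 13+1=14
Distinct residues collected: {7, 8, 10, 11, 13, 14}
|A + B| = 6 (out of 29 total residues).

A + B = {7, 8, 10, 11, 13, 14}


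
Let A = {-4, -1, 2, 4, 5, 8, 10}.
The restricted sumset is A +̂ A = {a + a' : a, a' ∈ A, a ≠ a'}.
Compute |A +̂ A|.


Restricted sumset: A +̂ A = {a + a' : a ∈ A, a' ∈ A, a ≠ a'}.
Equivalently, take A + A and drop any sum 2a that is achievable ONLY as a + a for a ∈ A (i.e. sums representable only with equal summands).
Enumerate pairs (a, a') with a < a' (symmetric, so each unordered pair gives one sum; this covers all a ≠ a'):
  -4 + -1 = -5
  -4 + 2 = -2
  -4 + 4 = 0
  -4 + 5 = 1
  -4 + 8 = 4
  -4 + 10 = 6
  -1 + 2 = 1
  -1 + 4 = 3
  -1 + 5 = 4
  -1 + 8 = 7
  -1 + 10 = 9
  2 + 4 = 6
  2 + 5 = 7
  2 + 8 = 10
  2 + 10 = 12
  4 + 5 = 9
  4 + 8 = 12
  4 + 10 = 14
  5 + 8 = 13
  5 + 10 = 15
  8 + 10 = 18
Collected distinct sums: {-5, -2, 0, 1, 3, 4, 6, 7, 9, 10, 12, 13, 14, 15, 18}
|A +̂ A| = 15
(Reference bound: |A +̂ A| ≥ 2|A| - 3 for |A| ≥ 2, with |A| = 7 giving ≥ 11.)

|A +̂ A| = 15


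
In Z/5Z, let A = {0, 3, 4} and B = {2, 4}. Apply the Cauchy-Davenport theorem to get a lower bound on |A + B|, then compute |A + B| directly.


Cauchy-Davenport: |A + B| ≥ min(p, |A| + |B| - 1) for A, B nonempty in Z/pZ.
|A| = 3, |B| = 2, p = 5.
CD lower bound = min(5, 3 + 2 - 1) = min(5, 4) = 4.
Compute A + B mod 5 directly:
a = 0: 0+2=2, 0+4=4
a = 3: 3+2=0, 3+4=2
a = 4: 4+2=1, 4+4=3
A + B = {0, 1, 2, 3, 4}, so |A + B| = 5.
Verify: 5 ≥ 4? Yes ✓.

CD lower bound = 4, actual |A + B| = 5.


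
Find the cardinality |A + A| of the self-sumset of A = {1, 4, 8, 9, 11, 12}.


A + A = {a + a' : a, a' ∈ A}; |A| = 6.
General bounds: 2|A| - 1 ≤ |A + A| ≤ |A|(|A|+1)/2, i.e. 11 ≤ |A + A| ≤ 21.
Lower bound 2|A|-1 is attained iff A is an arithmetic progression.
Enumerate sums a + a' for a ≤ a' (symmetric, so this suffices):
a = 1: 1+1=2, 1+4=5, 1+8=9, 1+9=10, 1+11=12, 1+12=13
a = 4: 4+4=8, 4+8=12, 4+9=13, 4+11=15, 4+12=16
a = 8: 8+8=16, 8+9=17, 8+11=19, 8+12=20
a = 9: 9+9=18, 9+11=20, 9+12=21
a = 11: 11+11=22, 11+12=23
a = 12: 12+12=24
Distinct sums: {2, 5, 8, 9, 10, 12, 13, 15, 16, 17, 18, 19, 20, 21, 22, 23, 24}
|A + A| = 17

|A + A| = 17


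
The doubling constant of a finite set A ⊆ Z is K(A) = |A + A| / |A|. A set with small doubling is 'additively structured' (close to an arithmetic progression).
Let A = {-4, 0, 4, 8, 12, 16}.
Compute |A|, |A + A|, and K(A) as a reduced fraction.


|A| = 6.
Compute A + A by enumerating all 36 pairs.
A + A = {-8, -4, 0, 4, 8, 12, 16, 20, 24, 28, 32}, so |A + A| = 11.
K = |A + A| / |A| = 11/6 (already in lowest terms) ≈ 1.8333.
Reference: AP of size 6 gives K = 11/6 ≈ 1.8333; a fully generic set of size 6 gives K ≈ 3.5000.

|A| = 6, |A + A| = 11, K = 11/6.


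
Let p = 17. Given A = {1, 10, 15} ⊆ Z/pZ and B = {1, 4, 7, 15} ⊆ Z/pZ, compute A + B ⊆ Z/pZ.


Work in Z/17Z: reduce every sum a + b modulo 17.
Enumerate all 12 pairs:
a = 1: 1+1=2, 1+4=5, 1+7=8, 1+15=16
a = 10: 10+1=11, 10+4=14, 10+7=0, 10+15=8
a = 15: 15+1=16, 15+4=2, 15+7=5, 15+15=13
Distinct residues collected: {0, 2, 5, 8, 11, 13, 14, 16}
|A + B| = 8 (out of 17 total residues).

A + B = {0, 2, 5, 8, 11, 13, 14, 16}


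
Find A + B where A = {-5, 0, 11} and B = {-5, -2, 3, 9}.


A + B = {a + b : a ∈ A, b ∈ B}.
Enumerate all |A|·|B| = 3·4 = 12 pairs (a, b) and collect distinct sums.
a = -5: -5+-5=-10, -5+-2=-7, -5+3=-2, -5+9=4
a = 0: 0+-5=-5, 0+-2=-2, 0+3=3, 0+9=9
a = 11: 11+-5=6, 11+-2=9, 11+3=14, 11+9=20
Collecting distinct sums: A + B = {-10, -7, -5, -2, 3, 4, 6, 9, 14, 20}
|A + B| = 10

A + B = {-10, -7, -5, -2, 3, 4, 6, 9, 14, 20}


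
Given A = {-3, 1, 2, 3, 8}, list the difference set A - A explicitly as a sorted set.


A - A = {a - a' : a, a' ∈ A}.
Compute a - a' for each ordered pair (a, a'):
a = -3: -3--3=0, -3-1=-4, -3-2=-5, -3-3=-6, -3-8=-11
a = 1: 1--3=4, 1-1=0, 1-2=-1, 1-3=-2, 1-8=-7
a = 2: 2--3=5, 2-1=1, 2-2=0, 2-3=-1, 2-8=-6
a = 3: 3--3=6, 3-1=2, 3-2=1, 3-3=0, 3-8=-5
a = 8: 8--3=11, 8-1=7, 8-2=6, 8-3=5, 8-8=0
Collecting distinct values (and noting 0 appears from a-a):
A - A = {-11, -7, -6, -5, -4, -2, -1, 0, 1, 2, 4, 5, 6, 7, 11}
|A - A| = 15

A - A = {-11, -7, -6, -5, -4, -2, -1, 0, 1, 2, 4, 5, 6, 7, 11}


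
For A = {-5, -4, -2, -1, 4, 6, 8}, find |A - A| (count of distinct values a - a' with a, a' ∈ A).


A - A = {a - a' : a, a' ∈ A}; |A| = 7.
Bounds: 2|A|-1 ≤ |A - A| ≤ |A|² - |A| + 1, i.e. 13 ≤ |A - A| ≤ 43.
Note: 0 ∈ A - A always (from a - a). The set is symmetric: if d ∈ A - A then -d ∈ A - A.
Enumerate nonzero differences d = a - a' with a > a' (then include -d):
Positive differences: {1, 2, 3, 4, 5, 6, 7, 8, 9, 10, 11, 12, 13}
Full difference set: {0} ∪ (positive diffs) ∪ (negative diffs).
|A - A| = 1 + 2·13 = 27 (matches direct enumeration: 27).

|A - A| = 27


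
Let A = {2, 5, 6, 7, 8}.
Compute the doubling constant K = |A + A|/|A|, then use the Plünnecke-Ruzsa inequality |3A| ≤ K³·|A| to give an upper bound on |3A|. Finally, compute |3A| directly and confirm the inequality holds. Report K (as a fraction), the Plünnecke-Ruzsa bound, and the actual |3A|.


|A| = 5.
Step 1: Compute A + A by enumerating all 25 pairs.
A + A = {4, 7, 8, 9, 10, 11, 12, 13, 14, 15, 16}, so |A + A| = 11.
Step 2: Doubling constant K = |A + A|/|A| = 11/5 = 11/5 ≈ 2.2000.
Step 3: Plünnecke-Ruzsa gives |3A| ≤ K³·|A| = (2.2000)³ · 5 ≈ 53.2400.
Step 4: Compute 3A = A + A + A directly by enumerating all triples (a,b,c) ∈ A³; |3A| = 17.
Step 5: Check 17 ≤ 53.2400? Yes ✓.

K = 11/5, Plünnecke-Ruzsa bound K³|A| ≈ 53.2400, |3A| = 17, inequality holds.


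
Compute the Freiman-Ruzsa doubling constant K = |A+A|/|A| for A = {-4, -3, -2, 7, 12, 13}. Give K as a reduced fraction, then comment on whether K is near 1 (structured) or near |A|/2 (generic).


|A| = 6.
Compute A + A by enumerating all 36 pairs.
A + A = {-8, -7, -6, -5, -4, 3, 4, 5, 8, 9, 10, 11, 14, 19, 20, 24, 25, 26}, so |A + A| = 18.
K = |A + A| / |A| = 18/6 = 3/1 ≈ 3.0000.
Reference: AP of size 6 gives K = 11/6 ≈ 1.8333; a fully generic set of size 6 gives K ≈ 3.5000.

|A| = 6, |A + A| = 18, K = 18/6 = 3/1.


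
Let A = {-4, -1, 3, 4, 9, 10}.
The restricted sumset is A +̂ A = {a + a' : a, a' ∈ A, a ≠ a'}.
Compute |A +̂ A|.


Restricted sumset: A +̂ A = {a + a' : a ∈ A, a' ∈ A, a ≠ a'}.
Equivalently, take A + A and drop any sum 2a that is achievable ONLY as a + a for a ∈ A (i.e. sums representable only with equal summands).
Enumerate pairs (a, a') with a < a' (symmetric, so each unordered pair gives one sum; this covers all a ≠ a'):
  -4 + -1 = -5
  -4 + 3 = -1
  -4 + 4 = 0
  -4 + 9 = 5
  -4 + 10 = 6
  -1 + 3 = 2
  -1 + 4 = 3
  -1 + 9 = 8
  -1 + 10 = 9
  3 + 4 = 7
  3 + 9 = 12
  3 + 10 = 13
  4 + 9 = 13
  4 + 10 = 14
  9 + 10 = 19
Collected distinct sums: {-5, -1, 0, 2, 3, 5, 6, 7, 8, 9, 12, 13, 14, 19}
|A +̂ A| = 14
(Reference bound: |A +̂ A| ≥ 2|A| - 3 for |A| ≥ 2, with |A| = 6 giving ≥ 9.)

|A +̂ A| = 14


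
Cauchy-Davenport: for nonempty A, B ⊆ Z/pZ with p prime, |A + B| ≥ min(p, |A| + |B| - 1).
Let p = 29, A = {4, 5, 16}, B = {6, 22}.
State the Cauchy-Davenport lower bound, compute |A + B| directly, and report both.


Cauchy-Davenport: |A + B| ≥ min(p, |A| + |B| - 1) for A, B nonempty in Z/pZ.
|A| = 3, |B| = 2, p = 29.
CD lower bound = min(29, 3 + 2 - 1) = min(29, 4) = 4.
Compute A + B mod 29 directly:
a = 4: 4+6=10, 4+22=26
a = 5: 5+6=11, 5+22=27
a = 16: 16+6=22, 16+22=9
A + B = {9, 10, 11, 22, 26, 27}, so |A + B| = 6.
Verify: 6 ≥ 4? Yes ✓.

CD lower bound = 4, actual |A + B| = 6.


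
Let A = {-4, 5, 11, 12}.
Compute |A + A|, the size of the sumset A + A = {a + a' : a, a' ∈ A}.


A + A = {a + a' : a, a' ∈ A}; |A| = 4.
General bounds: 2|A| - 1 ≤ |A + A| ≤ |A|(|A|+1)/2, i.e. 7 ≤ |A + A| ≤ 10.
Lower bound 2|A|-1 is attained iff A is an arithmetic progression.
Enumerate sums a + a' for a ≤ a' (symmetric, so this suffices):
a = -4: -4+-4=-8, -4+5=1, -4+11=7, -4+12=8
a = 5: 5+5=10, 5+11=16, 5+12=17
a = 11: 11+11=22, 11+12=23
a = 12: 12+12=24
Distinct sums: {-8, 1, 7, 8, 10, 16, 17, 22, 23, 24}
|A + A| = 10

|A + A| = 10


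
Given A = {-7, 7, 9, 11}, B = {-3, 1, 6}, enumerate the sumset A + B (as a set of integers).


A + B = {a + b : a ∈ A, b ∈ B}.
Enumerate all |A|·|B| = 4·3 = 12 pairs (a, b) and collect distinct sums.
a = -7: -7+-3=-10, -7+1=-6, -7+6=-1
a = 7: 7+-3=4, 7+1=8, 7+6=13
a = 9: 9+-3=6, 9+1=10, 9+6=15
a = 11: 11+-3=8, 11+1=12, 11+6=17
Collecting distinct sums: A + B = {-10, -6, -1, 4, 6, 8, 10, 12, 13, 15, 17}
|A + B| = 11

A + B = {-10, -6, -1, 4, 6, 8, 10, 12, 13, 15, 17}


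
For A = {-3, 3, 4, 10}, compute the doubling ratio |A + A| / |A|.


|A| = 4.
Compute A + A by enumerating all 16 pairs.
A + A = {-6, 0, 1, 6, 7, 8, 13, 14, 20}, so |A + A| = 9.
K = |A + A| / |A| = 9/4 (already in lowest terms) ≈ 2.2500.
Reference: AP of size 4 gives K = 7/4 ≈ 1.7500; a fully generic set of size 4 gives K ≈ 2.5000.

|A| = 4, |A + A| = 9, K = 9/4.


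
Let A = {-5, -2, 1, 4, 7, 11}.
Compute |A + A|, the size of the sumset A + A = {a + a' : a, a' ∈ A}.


A + A = {a + a' : a, a' ∈ A}; |A| = 6.
General bounds: 2|A| - 1 ≤ |A + A| ≤ |A|(|A|+1)/2, i.e. 11 ≤ |A + A| ≤ 21.
Lower bound 2|A|-1 is attained iff A is an arithmetic progression.
Enumerate sums a + a' for a ≤ a' (symmetric, so this suffices):
a = -5: -5+-5=-10, -5+-2=-7, -5+1=-4, -5+4=-1, -5+7=2, -5+11=6
a = -2: -2+-2=-4, -2+1=-1, -2+4=2, -2+7=5, -2+11=9
a = 1: 1+1=2, 1+4=5, 1+7=8, 1+11=12
a = 4: 4+4=8, 4+7=11, 4+11=15
a = 7: 7+7=14, 7+11=18
a = 11: 11+11=22
Distinct sums: {-10, -7, -4, -1, 2, 5, 6, 8, 9, 11, 12, 14, 15, 18, 22}
|A + A| = 15

|A + A| = 15
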